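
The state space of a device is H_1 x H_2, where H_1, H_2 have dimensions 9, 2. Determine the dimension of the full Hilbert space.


dim(H_1 x H_2) = 9 * 2
= 18

18


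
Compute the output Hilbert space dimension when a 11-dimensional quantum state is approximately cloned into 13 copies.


Output space = H^(tensor 13) where dim(H) = 11
dim = 11^13
= 121 (after 2 factors)
= 1331 (after 3 factors)
= 14641 (after 4 factors)
= 161051 (after 5 factors)
= 1771561 (after 6 factors)
= 19487171 (after 7 factors)
= 214358881 (after 8 factors)
= 2357947691 (after 9 factors)
= 25937424601 (after 10 factors)
= 285311670611 (after 11 factors)
= 3138428376721 (after 12 factors)
= 34522712143931 (after 13 factors)
= 34522712143931

34522712143931


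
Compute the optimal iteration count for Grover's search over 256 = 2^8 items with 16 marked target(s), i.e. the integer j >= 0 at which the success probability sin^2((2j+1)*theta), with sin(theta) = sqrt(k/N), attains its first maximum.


After j Grover iterations the success probability is P(j) = sin^2((2j+1)*theta), where sin(theta) = sqrt(k/N).
N = 2^8 = 256, k = 16
sin(theta) = sqrt(k/N) = 0.25
theta = arcsin(sqrt(k/N)) = 0.2526802551 rad
P(j) reaches its first maximum when (2j+1)*theta is as close as possible to pi/2, i.e. j = round(pi/(4*theta) - 1/2).
pi/(4*theta) - 1/2 = 2.6083
(For comparison, the common estimate pi/4 * sqrt(N/k) = 3.1416; the exact maximiser is used here.)
Optimal iterations = 3

3


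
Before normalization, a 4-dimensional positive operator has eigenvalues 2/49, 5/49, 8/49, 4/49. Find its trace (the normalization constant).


tr(M) = sum of eigenvalues
= 2/49 + 5/49 + 8/49 + 4/49
= 19/49
= 0.3878

0.3878


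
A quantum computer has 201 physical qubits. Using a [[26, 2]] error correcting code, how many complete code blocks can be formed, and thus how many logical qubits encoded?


Each code block uses 26 physical qubits for 2 logical qubit(s).
Number of complete blocks = floor(201 / 26) = 7
Logical qubits = 7 * 2
= 14

14


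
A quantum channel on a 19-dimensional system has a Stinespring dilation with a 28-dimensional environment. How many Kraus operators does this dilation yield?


Tracing out the environment in an orthonormal basis {|i>_E} gives Kraus operators K_i = <i|_E U |0>_E.
Number of Kraus operators = dim(H_env) = d_env
= 28

28


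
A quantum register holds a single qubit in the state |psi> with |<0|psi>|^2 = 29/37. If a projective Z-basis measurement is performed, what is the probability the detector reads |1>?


|alpha|^2 = 29/37 = 0.7838
|beta|^2 = 1 - 29/37 = 8/37 = 0.2162
P(|1>) = |beta|^2 = 0.2162

0.2162


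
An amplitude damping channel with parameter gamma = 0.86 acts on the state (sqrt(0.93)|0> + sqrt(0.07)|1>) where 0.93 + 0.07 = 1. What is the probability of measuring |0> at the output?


For amplitude damping with parameter gamma on state sqrt(a)|0> + sqrt(b)|1>:
alpha^2 = 0.93, beta^2 = 0.07
P(|0>) = alpha^2 + gamma * beta^2
= 0.93 + 0.86 * 0.07
= 0.93 + 0.0602
= 0.9902

0.9902


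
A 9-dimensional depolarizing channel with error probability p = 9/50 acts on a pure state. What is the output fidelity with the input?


F = (1-p) + p/d
= (1 - 0.1800) + 0.1800/9
= 0.8200 + 0.0200
= 0.8400

0.8400


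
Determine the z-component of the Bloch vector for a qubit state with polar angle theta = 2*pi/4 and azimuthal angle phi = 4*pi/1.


theta = 1.5708, phi = 12.5664
r_z = cos(theta) = 0.0000

0.0000


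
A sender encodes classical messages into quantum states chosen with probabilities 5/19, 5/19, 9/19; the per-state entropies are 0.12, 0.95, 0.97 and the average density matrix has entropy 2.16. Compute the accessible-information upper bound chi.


chi = S(rho) - sum_i p_i * S(rho_i)
Weighted entropy = 5/19 * 0.12 + 5/19 * 0.95 + 9/19 * 0.97
= 0.7411
chi = 2.16 - 0.7411
= 1.4189

1.4189


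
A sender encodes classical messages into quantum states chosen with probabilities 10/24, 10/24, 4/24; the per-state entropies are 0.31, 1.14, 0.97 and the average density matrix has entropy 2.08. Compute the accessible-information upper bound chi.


chi = S(rho) - sum_i p_i * S(rho_i)
Weighted entropy = 10/24 * 0.31 + 10/24 * 1.14 + 4/24 * 0.97
= 0.7658
chi = 2.08 - 0.7658
= 1.3142

1.3142


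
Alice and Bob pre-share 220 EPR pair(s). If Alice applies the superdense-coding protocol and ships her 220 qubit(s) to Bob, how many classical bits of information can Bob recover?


Superdense coding allows 2 classical bits per shared entangled pair.
220 pair(s) -> 2 * 220 = 440 classical bits

440


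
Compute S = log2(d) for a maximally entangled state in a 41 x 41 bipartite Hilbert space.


For a maximally entangled state in d x d:
S = log2(d) = log2(41)
= 5.3576

5.3576


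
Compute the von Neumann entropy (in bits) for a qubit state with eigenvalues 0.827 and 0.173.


S = -p*log2(p) - (1-p)*log2(1-p)
p = 0.8270, 1-p = 0.1730
= -0.8270 * log2(0.8270) - 0.1730 * log2(0.1730)
= -(-0.2266) - (-0.4379)
= 0.6645

0.6645


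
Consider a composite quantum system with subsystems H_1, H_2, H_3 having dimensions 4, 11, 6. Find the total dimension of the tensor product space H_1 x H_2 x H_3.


dim(H_1 x H_2 x H_3) = 4 * 11 * 6
= 44 * 6
= 264

264


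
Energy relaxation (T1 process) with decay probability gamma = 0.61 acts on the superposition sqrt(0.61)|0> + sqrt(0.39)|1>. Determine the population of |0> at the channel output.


For amplitude damping with parameter gamma on state sqrt(a)|0> + sqrt(b)|1>:
alpha^2 = 0.61, beta^2 = 0.39
P(|0>) = alpha^2 + gamma * beta^2
= 0.61 + 0.61 * 0.39
= 0.61 + 0.2379
= 0.8479

0.8479


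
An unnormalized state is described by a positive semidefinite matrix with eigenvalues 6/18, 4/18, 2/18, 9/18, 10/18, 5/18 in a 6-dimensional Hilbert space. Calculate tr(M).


tr(M) = sum of eigenvalues
= 6/18 + 4/18 + 2/18 + 9/18 + 10/18 + 5/18
= 36/18
= 2.0000

2.0000


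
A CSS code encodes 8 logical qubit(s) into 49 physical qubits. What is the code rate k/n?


Code rate R = k/n
= 8/49
= 0.1633

0.1633


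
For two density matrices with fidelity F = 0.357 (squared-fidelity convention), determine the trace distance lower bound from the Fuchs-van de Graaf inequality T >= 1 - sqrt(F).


Fuchs-van de Graaf (squared-fidelity convention): 1 - sqrt(F) <= T <= sqrt(1 - F).
Lower bound: T >= 1 - sqrt(F)
sqrt(F) = sqrt(0.357) = 0.5975
T >= 1 - 0.5975
T >= 0.4025

0.4025


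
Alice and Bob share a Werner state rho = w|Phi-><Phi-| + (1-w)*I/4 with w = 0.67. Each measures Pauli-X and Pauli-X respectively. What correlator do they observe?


|Phi-> = (|00> - |11>)/sqrt(2)
For the pure Bell state, <X_A X_B> = -1 (Bell-state Pauli correlator).
The maximally-mixed part I/4 has tr(I/4 * P tensor P) = 0 for any traceless Pauli P.
So <X_A X_B>_rho = w * (-1) + (1 - w) * 0
= 0.67 * (-1)
= -0.6700

-0.6700


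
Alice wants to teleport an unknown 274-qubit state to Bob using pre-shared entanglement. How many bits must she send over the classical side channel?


Quantum teleportation requires 2 classical bits per qubit teleported.
274 qubit(s) -> 2 * 274 = 548 classical bits

548


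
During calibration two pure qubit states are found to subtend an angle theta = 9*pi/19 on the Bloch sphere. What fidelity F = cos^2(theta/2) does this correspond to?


For states separated by angle theta on Bloch sphere:
F = cos^2(theta/2)
theta = 9*pi/19 = 1.4881
theta/2 = 0.7441
cos(theta/2) = 0.7357
F = 0.5413

0.5413


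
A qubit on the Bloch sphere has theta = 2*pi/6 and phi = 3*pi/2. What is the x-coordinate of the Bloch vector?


theta = 1.0472, phi = 4.7124
r_x = sin(theta)*cos(phi) = 0.8660 * 0.0000
r_x = 0.0000

0.0000


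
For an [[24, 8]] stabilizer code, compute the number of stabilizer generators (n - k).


For an [[n,k]] stabilizer code:
Number of stabilizer generators = n - k
= 24 - 8
= 16

16


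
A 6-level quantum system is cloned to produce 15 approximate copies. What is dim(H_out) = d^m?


Output space = H^(tensor 15) where dim(H) = 6
dim = 6^15
= 36 (after 2 factors)
= 216 (after 3 factors)
= 1296 (after 4 factors)
= 7776 (after 5 factors)
= 46656 (after 6 factors)
= 279936 (after 7 factors)
= 1679616 (after 8 factors)
= 10077696 (after 9 factors)
= 60466176 (after 10 factors)
= 362797056 (after 11 factors)
= 2176782336 (after 12 factors)
= 13060694016 (after 13 factors)
= 78364164096 (after 14 factors)
= 470184984576 (after 15 factors)
= 470184984576

470184984576


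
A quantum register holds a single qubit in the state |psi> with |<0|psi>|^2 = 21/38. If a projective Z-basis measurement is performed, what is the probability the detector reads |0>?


|alpha|^2 = 21/38 = 0.5526
|beta|^2 = 1 - 21/38 = 17/38 = 0.4474
P(|0>) = |alpha|^2 = 0.5526

0.5526


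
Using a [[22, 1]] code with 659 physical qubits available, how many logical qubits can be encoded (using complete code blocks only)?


Each code block uses 22 physical qubits for 1 logical qubit(s).
Number of complete blocks = floor(659 / 22) = 29
Logical qubits = 29 * 1
= 29

29


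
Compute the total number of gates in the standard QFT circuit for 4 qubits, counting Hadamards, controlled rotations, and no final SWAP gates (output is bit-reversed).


Hadamard gates: 4
Controlled rotations: n*(n-1)/2 = 4*3/2 = 6
SWAP gates: 0 (omitted)
Total = 4 + 6
= 10

10


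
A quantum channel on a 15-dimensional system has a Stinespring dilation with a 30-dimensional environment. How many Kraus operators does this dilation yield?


Tracing out the environment in an orthonormal basis {|i>_E} gives Kraus operators K_i = <i|_E U |0>_E.
Number of Kraus operators = dim(H_env) = d_env
= 30

30


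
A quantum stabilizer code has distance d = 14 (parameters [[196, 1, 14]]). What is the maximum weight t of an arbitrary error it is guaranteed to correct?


Code parameters: [[196, 1, 14]], distance d = 14.
Number of correctable errors = floor((d-1)/2)
= floor((14 - 1)/2)
= floor(13/2)
= 6

6


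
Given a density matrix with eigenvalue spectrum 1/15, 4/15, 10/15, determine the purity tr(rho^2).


tr(rho^2) = sum of eigenvalues squared
= (1/15)^2 + (4/15)^2 + (10/15)^2
= (1 + 16 + 100) / 225
= 117/225
= 0.5200

0.5200


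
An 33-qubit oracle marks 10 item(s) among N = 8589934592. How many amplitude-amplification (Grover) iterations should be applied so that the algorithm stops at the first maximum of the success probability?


After j Grover iterations the success probability is P(j) = sin^2((2j+1)*theta), where sin(theta) = sqrt(k/N).
N = 2^33 = 8589934592, k = 10
sin(theta) = sqrt(k/N) = 3.41196896e-05
theta = arcsin(sqrt(k/N)) = 3.41196896e-05 rad
P(j) reaches its first maximum when (2j+1)*theta is as close as possible to pi/2, i.e. j = round(pi/(4*theta) - 1/2).
pi/(4*theta) - 1/2 = 23018.4129
(For comparison, the common estimate pi/4 * sqrt(N/k) = 23018.9129; the exact maximiser is used here.)
Optimal iterations = 23018

23018


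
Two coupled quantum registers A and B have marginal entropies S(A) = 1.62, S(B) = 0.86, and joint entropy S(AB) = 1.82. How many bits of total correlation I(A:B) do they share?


I(A:B) = S(A) + S(B) - S(AB)
= 1.62 + 0.86 - 1.82
= 0.6600

0.6600


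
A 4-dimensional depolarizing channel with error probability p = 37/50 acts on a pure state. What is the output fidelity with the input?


F = (1-p) + p/d
= (1 - 0.7400) + 0.7400/4
= 0.2600 + 0.1850
= 0.4450

0.4450


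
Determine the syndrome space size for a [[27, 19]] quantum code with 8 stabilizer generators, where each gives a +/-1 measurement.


Each stabilizer generator gives a binary (+1 or -1) measurement outcome.
With 8 independent generators:
Total syndromes = 2^8
= 256

256


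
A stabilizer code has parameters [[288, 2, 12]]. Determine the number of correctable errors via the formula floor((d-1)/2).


Code parameters: [[288, 2, 12]], distance d = 12.
Number of correctable errors = floor((d-1)/2)
= floor((12 - 1)/2)
= floor(11/2)
= 5

5


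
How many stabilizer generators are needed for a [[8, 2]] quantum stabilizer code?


For an [[n,k]] stabilizer code:
Number of stabilizer generators = n - k
= 8 - 2
= 6

6


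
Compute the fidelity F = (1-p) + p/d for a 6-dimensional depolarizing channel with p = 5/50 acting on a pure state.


F = (1-p) + p/d
= (1 - 0.1000) + 0.1000/6
= 0.9000 + 0.0167
= 0.9167

0.9167


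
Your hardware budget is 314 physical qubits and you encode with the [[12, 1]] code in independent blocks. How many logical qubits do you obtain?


Each code block uses 12 physical qubits for 1 logical qubit(s).
Number of complete blocks = floor(314 / 12) = 26
Logical qubits = 26 * 1
= 26

26


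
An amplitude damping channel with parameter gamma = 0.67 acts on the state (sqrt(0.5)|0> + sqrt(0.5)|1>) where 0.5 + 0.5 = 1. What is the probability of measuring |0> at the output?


For amplitude damping with parameter gamma on state sqrt(a)|0> + sqrt(b)|1>:
alpha^2 = 0.5, beta^2 = 0.5
P(|0>) = alpha^2 + gamma * beta^2
= 0.5 + 0.67 * 0.5
= 0.5 + 0.3350
= 0.8350

0.8350


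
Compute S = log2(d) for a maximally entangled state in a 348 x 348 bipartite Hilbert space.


For a maximally entangled state in d x d:
S = log2(d) = log2(348)
= 8.4429

8.4429


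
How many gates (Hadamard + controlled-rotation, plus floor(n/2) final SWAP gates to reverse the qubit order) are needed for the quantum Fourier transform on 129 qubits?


Hadamard gates: 129
Controlled rotations: n*(n-1)/2 = 129*128/2 = 8256
SWAP gates: floor(n/2) = floor(129/2) = 64
Total = 129 + 8256 + 64
= 8449

8449


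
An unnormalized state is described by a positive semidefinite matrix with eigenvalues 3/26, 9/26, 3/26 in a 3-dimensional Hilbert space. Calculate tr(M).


tr(M) = sum of eigenvalues
= 3/26 + 9/26 + 3/26
= 15/26
= 0.5769

0.5769


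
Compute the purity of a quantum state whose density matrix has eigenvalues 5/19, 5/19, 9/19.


tr(rho^2) = sum of eigenvalues squared
= (5/19)^2 + (5/19)^2 + (9/19)^2
= (25 + 25 + 81) / 361
= 131/361
= 0.3629

0.3629


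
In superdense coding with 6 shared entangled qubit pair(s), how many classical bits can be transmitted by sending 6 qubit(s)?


Superdense coding allows 2 classical bits per shared entangled pair.
6 pair(s) -> 2 * 6 = 12 classical bits

12


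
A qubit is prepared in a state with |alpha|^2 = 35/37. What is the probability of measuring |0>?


|alpha|^2 = 35/37 = 0.9459
|beta|^2 = 1 - 35/37 = 2/37 = 0.0541
P(|0>) = |alpha|^2 = 0.9459

0.9459


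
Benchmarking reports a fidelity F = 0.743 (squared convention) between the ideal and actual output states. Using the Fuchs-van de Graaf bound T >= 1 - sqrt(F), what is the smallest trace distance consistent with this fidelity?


Fuchs-van de Graaf (squared-fidelity convention): 1 - sqrt(F) <= T <= sqrt(1 - F).
Lower bound: T >= 1 - sqrt(F)
sqrt(F) = sqrt(0.743) = 0.8620
T >= 1 - 0.8620
T >= 0.1380

0.1380


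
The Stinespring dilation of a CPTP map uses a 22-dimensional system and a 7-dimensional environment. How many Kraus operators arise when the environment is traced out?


Tracing out the environment in an orthonormal basis {|i>_E} gives Kraus operators K_i = <i|_E U |0>_E.
Number of Kraus operators = dim(H_env) = d_env
= 7

7


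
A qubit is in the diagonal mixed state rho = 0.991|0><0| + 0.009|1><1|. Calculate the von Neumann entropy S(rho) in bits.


S = -p*log2(p) - (1-p)*log2(1-p)
p = 0.9910, 1-p = 0.0090
= -0.9910 * log2(0.9910) - 0.0090 * log2(0.0090)
= -(-0.0129) - (-0.0612)
= 0.0741

0.0741


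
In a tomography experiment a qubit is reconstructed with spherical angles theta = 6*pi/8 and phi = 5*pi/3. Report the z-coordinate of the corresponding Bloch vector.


theta = 2.3562, phi = 5.2360
r_z = cos(theta) = -0.7071

-0.7071


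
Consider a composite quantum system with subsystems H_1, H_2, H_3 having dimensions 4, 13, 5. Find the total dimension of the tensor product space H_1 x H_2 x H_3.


dim(H_1 x H_2 x H_3) = 4 * 13 * 5
= 52 * 5
= 260

260


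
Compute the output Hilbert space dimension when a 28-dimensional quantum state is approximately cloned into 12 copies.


Output space = H^(tensor 12) where dim(H) = 28
dim = 28^12
= 784 (after 2 factors)
= 21952 (after 3 factors)
= 614656 (after 4 factors)
= 17210368 (after 5 factors)
= 481890304 (after 6 factors)
= 13492928512 (after 7 factors)
= 377801998336 (after 8 factors)
= 10578455953408 (after 9 factors)
= 296196766695424 (after 10 factors)
= 8293509467471872 (after 11 factors)
= 232218265089212416 (after 12 factors)
= 232218265089212416

232218265089212416


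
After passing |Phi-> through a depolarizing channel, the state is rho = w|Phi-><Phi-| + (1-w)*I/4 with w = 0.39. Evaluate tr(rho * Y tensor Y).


|Phi-> = (|00> - |11>)/sqrt(2)
For the pure Bell state, <Y_A Y_B> = +1 (Bell-state Pauli correlator).
The maximally-mixed part I/4 has tr(I/4 * P tensor P) = 0 for any traceless Pauli P.
So <Y_A Y_B>_rho = w * (+1) + (1 - w) * 0
= 0.39 * (+1)
= 0.3900

0.3900


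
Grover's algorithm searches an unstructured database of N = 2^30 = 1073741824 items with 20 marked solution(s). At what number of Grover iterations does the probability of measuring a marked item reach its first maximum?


After j Grover iterations the success probability is P(j) = sin^2((2j+1)*theta), where sin(theta) = sqrt(k/N).
N = 2^30 = 1073741824, k = 20
sin(theta) = sqrt(k/N) = 0.0001364787584
theta = arcsin(sqrt(k/N)) = 0.0001364787588 rad
P(j) reaches its first maximum when (2j+1)*theta is as close as possible to pi/2, i.e. j = round(pi/(4*theta) - 1/2).
pi/(4*theta) - 1/2 = 5754.2282
(For comparison, the common estimate pi/4 * sqrt(N/k) = 5754.7282; the exact maximiser is used here.)
Optimal iterations = 5754

5754


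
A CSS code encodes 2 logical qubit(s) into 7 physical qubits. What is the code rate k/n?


Code rate R = k/n
= 2/7
= 0.2857

0.2857


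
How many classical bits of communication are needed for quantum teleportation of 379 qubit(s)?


Quantum teleportation requires 2 classical bits per qubit teleported.
379 qubit(s) -> 2 * 379 = 758 classical bits

758


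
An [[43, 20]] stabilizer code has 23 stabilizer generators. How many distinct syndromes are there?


Each stabilizer generator gives a binary (+1 or -1) measurement outcome.
With 23 independent generators:
Total syndromes = 2^23
= 8388608

8388608


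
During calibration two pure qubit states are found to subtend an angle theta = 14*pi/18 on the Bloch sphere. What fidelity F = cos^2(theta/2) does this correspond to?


For states separated by angle theta on Bloch sphere:
F = cos^2(theta/2)
theta = 14*pi/18 = 2.4435
theta/2 = 1.2217
cos(theta/2) = 0.3420
F = 0.1170

0.1170


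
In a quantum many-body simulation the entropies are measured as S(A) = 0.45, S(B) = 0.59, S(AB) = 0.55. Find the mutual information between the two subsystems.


I(A:B) = S(A) + S(B) - S(AB)
= 0.45 + 0.59 - 0.55
= 0.4900

0.4900


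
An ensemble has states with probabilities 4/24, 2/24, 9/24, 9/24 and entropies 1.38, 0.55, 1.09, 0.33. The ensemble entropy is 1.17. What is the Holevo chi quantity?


chi = S(rho) - sum_i p_i * S(rho_i)
Weighted entropy = 4/24 * 1.38 + 2/24 * 0.55 + 9/24 * 1.09 + 9/24 * 0.33
= 0.8083
chi = 1.17 - 0.8083
= 0.3617

0.3617


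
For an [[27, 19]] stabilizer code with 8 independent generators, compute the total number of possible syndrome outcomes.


Each stabilizer generator gives a binary (+1 or -1) measurement outcome.
With 8 independent generators:
Total syndromes = 2^8
= 256

256


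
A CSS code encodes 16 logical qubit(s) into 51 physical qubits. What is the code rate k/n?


Code rate R = k/n
= 16/51
= 0.3137

0.3137


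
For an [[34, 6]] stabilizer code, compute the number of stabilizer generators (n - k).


For an [[n,k]] stabilizer code:
Number of stabilizer generators = n - k
= 34 - 6
= 28

28


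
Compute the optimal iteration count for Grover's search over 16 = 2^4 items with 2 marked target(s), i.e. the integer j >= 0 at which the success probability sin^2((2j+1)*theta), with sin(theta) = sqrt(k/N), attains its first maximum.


After j Grover iterations the success probability is P(j) = sin^2((2j+1)*theta), where sin(theta) = sqrt(k/N).
N = 2^4 = 16, k = 2
sin(theta) = sqrt(k/N) = 0.3535533906
theta = arcsin(sqrt(k/N)) = 0.3613671239 rad
P(j) reaches its first maximum when (2j+1)*theta is as close as possible to pi/2, i.e. j = round(pi/(4*theta) - 1/2).
pi/(4*theta) - 1/2 = 1.6734
(For comparison, the common estimate pi/4 * sqrt(N/k) = 2.2214; the exact maximiser is used here.)
Optimal iterations = 2

2


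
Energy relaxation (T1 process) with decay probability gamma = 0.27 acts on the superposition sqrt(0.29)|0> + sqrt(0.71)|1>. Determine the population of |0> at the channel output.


For amplitude damping with parameter gamma on state sqrt(a)|0> + sqrt(b)|1>:
alpha^2 = 0.29, beta^2 = 0.71
P(|0>) = alpha^2 + gamma * beta^2
= 0.29 + 0.27 * 0.71
= 0.29 + 0.1917
= 0.4817

0.4817


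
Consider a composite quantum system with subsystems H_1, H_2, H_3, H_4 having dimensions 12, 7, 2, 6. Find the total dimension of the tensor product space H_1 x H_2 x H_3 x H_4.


dim(H_1 x H_2 x H_3 x H_4) = 12 * 7 * 2 * 6
= 84 * 2 * 6
= 168 * 6
= 1008

1008


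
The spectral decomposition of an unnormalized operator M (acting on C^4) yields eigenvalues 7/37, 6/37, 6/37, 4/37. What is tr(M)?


tr(M) = sum of eigenvalues
= 7/37 + 6/37 + 6/37 + 4/37
= 23/37
= 0.6216

0.6216


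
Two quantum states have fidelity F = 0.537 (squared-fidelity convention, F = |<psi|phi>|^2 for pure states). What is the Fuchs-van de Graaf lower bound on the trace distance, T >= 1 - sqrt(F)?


Fuchs-van de Graaf (squared-fidelity convention): 1 - sqrt(F) <= T <= sqrt(1 - F).
Lower bound: T >= 1 - sqrt(F)
sqrt(F) = sqrt(0.537) = 0.7328
T >= 1 - 0.7328
T >= 0.2672

0.2672


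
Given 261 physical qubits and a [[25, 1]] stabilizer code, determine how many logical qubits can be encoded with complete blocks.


Each code block uses 25 physical qubits for 1 logical qubit(s).
Number of complete blocks = floor(261 / 25) = 10
Logical qubits = 10 * 1
= 10

10


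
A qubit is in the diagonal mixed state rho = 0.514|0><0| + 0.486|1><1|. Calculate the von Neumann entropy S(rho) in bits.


S = -p*log2(p) - (1-p)*log2(1-p)
p = 0.5140, 1-p = 0.4860
= -0.5140 * log2(0.5140) - 0.4860 * log2(0.4860)
= -(-0.4935) - (-0.5059)
= 0.9994

0.9994


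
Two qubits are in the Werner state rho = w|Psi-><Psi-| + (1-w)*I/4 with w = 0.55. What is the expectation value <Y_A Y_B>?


|Psi-> = (|01> - |10>)/sqrt(2)
For the pure Bell state, <Y_A Y_B> = -1 (Bell-state Pauli correlator).
The maximally-mixed part I/4 has tr(I/4 * P tensor P) = 0 for any traceless Pauli P.
So <Y_A Y_B>_rho = w * (-1) + (1 - w) * 0
= 0.55 * (-1)
= -0.5500

-0.5500


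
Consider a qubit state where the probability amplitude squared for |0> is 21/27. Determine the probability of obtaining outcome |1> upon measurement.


|alpha|^2 = 21/27 = 0.7778
|beta|^2 = 1 - 21/27 = 6/27 = 0.2222
P(|1>) = |beta|^2 = 0.2222

0.2222


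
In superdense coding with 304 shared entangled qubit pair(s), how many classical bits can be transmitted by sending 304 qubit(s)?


Superdense coding allows 2 classical bits per shared entangled pair.
304 pair(s) -> 2 * 304 = 608 classical bits

608


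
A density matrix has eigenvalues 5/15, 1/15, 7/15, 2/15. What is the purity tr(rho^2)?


tr(rho^2) = sum of eigenvalues squared
= (5/15)^2 + (1/15)^2 + (7/15)^2 + (2/15)^2
= (25 + 1 + 49 + 4) / 225
= 79/225
= 0.3511

0.3511


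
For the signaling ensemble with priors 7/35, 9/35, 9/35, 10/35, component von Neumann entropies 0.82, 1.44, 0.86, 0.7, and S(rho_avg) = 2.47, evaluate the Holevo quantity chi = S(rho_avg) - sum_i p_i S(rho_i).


chi = S(rho) - sum_i p_i * S(rho_i)
Weighted entropy = 7/35 * 0.82 + 9/35 * 1.44 + 9/35 * 0.86 + 10/35 * 0.7
= 0.9554
chi = 2.47 - 0.9554
= 1.5146

1.5146


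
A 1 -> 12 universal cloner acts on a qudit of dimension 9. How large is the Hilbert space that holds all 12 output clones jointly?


Output space = H^(tensor 12) where dim(H) = 9
dim = 9^12
= 81 (after 2 factors)
= 729 (after 3 factors)
= 6561 (after 4 factors)
= 59049 (after 5 factors)
= 531441 (after 6 factors)
= 4782969 (after 7 factors)
= 43046721 (after 8 factors)
= 387420489 (after 9 factors)
= 3486784401 (after 10 factors)
= 31381059609 (after 11 factors)
= 282429536481 (after 12 factors)
= 282429536481

282429536481


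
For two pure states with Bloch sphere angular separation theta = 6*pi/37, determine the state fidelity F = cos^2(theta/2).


For states separated by angle theta on Bloch sphere:
F = cos^2(theta/2)
theta = 6*pi/37 = 0.5094
theta/2 = 0.2547
cos(theta/2) = 0.9677
F = 0.9365

0.9365


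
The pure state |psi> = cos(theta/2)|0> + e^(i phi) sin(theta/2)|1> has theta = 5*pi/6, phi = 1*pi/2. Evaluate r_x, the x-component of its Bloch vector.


theta = 2.6180, phi = 1.5708
r_x = sin(theta)*cos(phi) = 0.5000 * 0.0000
r_x = 0.0000

0.0000


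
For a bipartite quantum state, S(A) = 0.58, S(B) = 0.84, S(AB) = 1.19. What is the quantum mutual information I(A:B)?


I(A:B) = S(A) + S(B) - S(AB)
= 0.58 + 0.84 - 1.19
= 0.2300

0.2300


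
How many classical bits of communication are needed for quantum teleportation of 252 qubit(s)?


Quantum teleportation requires 2 classical bits per qubit teleported.
252 qubit(s) -> 2 * 252 = 504 classical bits

504


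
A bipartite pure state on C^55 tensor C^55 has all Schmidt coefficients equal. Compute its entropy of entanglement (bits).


For a maximally entangled state in d x d:
S = log2(d) = log2(55)
= 5.7814

5.7814


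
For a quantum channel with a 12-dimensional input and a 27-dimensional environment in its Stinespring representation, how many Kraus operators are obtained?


Tracing out the environment in an orthonormal basis {|i>_E} gives Kraus operators K_i = <i|_E U |0>_E.
Number of Kraus operators = dim(H_env) = d_env
= 27

27


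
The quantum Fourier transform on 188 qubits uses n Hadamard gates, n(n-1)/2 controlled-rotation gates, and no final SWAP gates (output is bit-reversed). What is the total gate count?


Hadamard gates: 188
Controlled rotations: n*(n-1)/2 = 188*187/2 = 17578
SWAP gates: 0 (omitted)
Total = 188 + 17578
= 17766

17766


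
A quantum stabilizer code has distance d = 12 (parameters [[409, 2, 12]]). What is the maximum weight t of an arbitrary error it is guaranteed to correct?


Code parameters: [[409, 2, 12]], distance d = 12.
Number of correctable errors = floor((d-1)/2)
= floor((12 - 1)/2)
= floor(11/2)
= 5

5


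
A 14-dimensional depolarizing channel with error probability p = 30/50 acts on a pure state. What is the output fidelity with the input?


F = (1-p) + p/d
= (1 - 0.6000) + 0.6000/14
= 0.4000 + 0.0429
= 0.4429

0.4429


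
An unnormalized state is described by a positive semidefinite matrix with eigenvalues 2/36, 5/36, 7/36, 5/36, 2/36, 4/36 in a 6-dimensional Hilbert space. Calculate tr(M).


tr(M) = sum of eigenvalues
= 2/36 + 5/36 + 7/36 + 5/36 + 2/36 + 4/36
= 25/36
= 0.6944

0.6944


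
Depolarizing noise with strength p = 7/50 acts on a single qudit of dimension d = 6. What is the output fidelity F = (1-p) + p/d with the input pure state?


F = (1-p) + p/d
= (1 - 0.1400) + 0.1400/6
= 0.8600 + 0.0233
= 0.8833

0.8833


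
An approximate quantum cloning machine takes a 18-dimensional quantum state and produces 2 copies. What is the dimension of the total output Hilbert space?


Output space = H^(tensor 2) where dim(H) = 18
dim = 18^2
= 324

324


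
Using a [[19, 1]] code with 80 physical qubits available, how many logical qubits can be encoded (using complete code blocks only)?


Each code block uses 19 physical qubits for 1 logical qubit(s).
Number of complete blocks = floor(80 / 19) = 4
Logical qubits = 4 * 1
= 4

4


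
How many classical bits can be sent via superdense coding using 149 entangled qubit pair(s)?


Superdense coding allows 2 classical bits per shared entangled pair.
149 pair(s) -> 2 * 149 = 298 classical bits

298


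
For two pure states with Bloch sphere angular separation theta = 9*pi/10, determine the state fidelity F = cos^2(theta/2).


For states separated by angle theta on Bloch sphere:
F = cos^2(theta/2)
theta = 9*pi/10 = 2.8274
theta/2 = 1.4137
cos(theta/2) = 0.1564
F = 0.0245

0.0245


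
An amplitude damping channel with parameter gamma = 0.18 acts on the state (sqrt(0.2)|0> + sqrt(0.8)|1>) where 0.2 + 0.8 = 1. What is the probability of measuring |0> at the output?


For amplitude damping with parameter gamma on state sqrt(a)|0> + sqrt(b)|1>:
alpha^2 = 0.2, beta^2 = 0.8
P(|0>) = alpha^2 + gamma * beta^2
= 0.2 + 0.18 * 0.8
= 0.2 + 0.1440
= 0.3440

0.3440


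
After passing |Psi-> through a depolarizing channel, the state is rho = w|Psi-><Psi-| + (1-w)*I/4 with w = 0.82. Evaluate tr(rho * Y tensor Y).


|Psi-> = (|01> - |10>)/sqrt(2)
For the pure Bell state, <Y_A Y_B> = -1 (Bell-state Pauli correlator).
The maximally-mixed part I/4 has tr(I/4 * P tensor P) = 0 for any traceless Pauli P.
So <Y_A Y_B>_rho = w * (-1) + (1 - w) * 0
= 0.82 * (-1)
= -0.8200

-0.8200


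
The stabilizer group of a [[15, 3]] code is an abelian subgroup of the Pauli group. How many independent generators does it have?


For an [[n,k]] stabilizer code:
Number of stabilizer generators = n - k
= 15 - 3
= 12

12


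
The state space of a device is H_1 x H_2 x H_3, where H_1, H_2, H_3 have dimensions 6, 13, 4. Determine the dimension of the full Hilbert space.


dim(H_1 x H_2 x H_3) = 6 * 13 * 4
= 78 * 4
= 312

312


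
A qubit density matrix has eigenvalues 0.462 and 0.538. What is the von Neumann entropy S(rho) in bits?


S = -p*log2(p) - (1-p)*log2(1-p)
p = 0.4620, 1-p = 0.5380
= -0.4620 * log2(0.4620) - 0.5380 * log2(0.5380)
= -(-0.5147) - (-0.4811)
= 0.9958

0.9958


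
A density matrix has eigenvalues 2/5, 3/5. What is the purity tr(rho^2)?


tr(rho^2) = sum of eigenvalues squared
= (2/5)^2 + (3/5)^2
= (4 + 9) / 25
= 13/25
= 0.5200

0.5200


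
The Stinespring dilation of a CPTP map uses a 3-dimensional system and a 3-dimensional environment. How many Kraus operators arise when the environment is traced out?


Tracing out the environment in an orthonormal basis {|i>_E} gives Kraus operators K_i = <i|_E U |0>_E.
Number of Kraus operators = dim(H_env) = d_env
= 3

3


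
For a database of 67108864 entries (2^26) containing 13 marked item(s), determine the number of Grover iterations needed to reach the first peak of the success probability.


After j Grover iterations the success probability is P(j) = sin^2((2j+1)*theta), where sin(theta) = sqrt(k/N).
N = 2^26 = 67108864, k = 13
sin(theta) = sqrt(k/N) = 0.0004401307709
theta = arcsin(sqrt(k/N)) = 0.0004401307851 rad
P(j) reaches its first maximum when (2j+1)*theta is as close as possible to pi/2, i.e. j = round(pi/(4*theta) - 1/2).
pi/(4*theta) - 1/2 = 1783.9654
(For comparison, the common estimate pi/4 * sqrt(N/k) = 1784.4655; the exact maximiser is used here.)
Optimal iterations = 1784

1784


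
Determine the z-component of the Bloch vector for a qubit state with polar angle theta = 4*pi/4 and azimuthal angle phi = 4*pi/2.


theta = 3.1416, phi = 6.2832
r_z = cos(theta) = -1.0000

-1.0000


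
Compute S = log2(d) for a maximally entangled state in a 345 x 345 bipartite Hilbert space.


For a maximally entangled state in d x d:
S = log2(d) = log2(345)
= 8.4305

8.4305


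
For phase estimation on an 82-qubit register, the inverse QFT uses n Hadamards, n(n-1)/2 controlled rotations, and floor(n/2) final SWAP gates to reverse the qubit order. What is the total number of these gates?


Hadamard gates: 82
Controlled rotations: n*(n-1)/2 = 82*81/2 = 3321
SWAP gates: floor(n/2) = floor(82/2) = 41
Total = 82 + 3321 + 41
= 3444

3444


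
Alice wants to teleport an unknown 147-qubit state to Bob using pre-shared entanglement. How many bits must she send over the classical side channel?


Quantum teleportation requires 2 classical bits per qubit teleported.
147 qubit(s) -> 2 * 147 = 294 classical bits

294


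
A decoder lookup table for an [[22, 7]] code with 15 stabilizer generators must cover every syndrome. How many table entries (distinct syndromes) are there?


Each stabilizer generator gives a binary (+1 or -1) measurement outcome.
With 15 independent generators:
Total syndromes = 2^15
= 32768

32768


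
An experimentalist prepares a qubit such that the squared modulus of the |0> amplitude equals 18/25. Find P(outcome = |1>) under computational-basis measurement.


|alpha|^2 = 18/25 = 0.7200
|beta|^2 = 1 - 18/25 = 7/25 = 0.2800
P(|1>) = |beta|^2 = 0.2800

0.2800


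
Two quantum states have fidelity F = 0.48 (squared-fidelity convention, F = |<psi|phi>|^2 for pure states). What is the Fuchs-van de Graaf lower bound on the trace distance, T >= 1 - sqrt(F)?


Fuchs-van de Graaf (squared-fidelity convention): 1 - sqrt(F) <= T <= sqrt(1 - F).
Lower bound: T >= 1 - sqrt(F)
sqrt(F) = sqrt(0.48) = 0.6928
T >= 1 - 0.6928
T >= 0.3072

0.3072


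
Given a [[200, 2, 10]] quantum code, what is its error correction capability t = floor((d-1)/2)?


Code parameters: [[200, 2, 10]], distance d = 10.
Number of correctable errors = floor((d-1)/2)
= floor((10 - 1)/2)
= floor(9/2)
= 4

4


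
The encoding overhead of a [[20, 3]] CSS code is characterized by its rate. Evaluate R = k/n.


Code rate R = k/n
= 3/20
= 0.1500

0.1500


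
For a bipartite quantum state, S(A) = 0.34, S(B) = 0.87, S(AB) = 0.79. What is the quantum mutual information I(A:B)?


I(A:B) = S(A) + S(B) - S(AB)
= 0.34 + 0.87 - 0.79
= 0.4200

0.4200


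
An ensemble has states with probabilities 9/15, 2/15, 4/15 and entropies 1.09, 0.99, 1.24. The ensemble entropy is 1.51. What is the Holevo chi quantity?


chi = S(rho) - sum_i p_i * S(rho_i)
Weighted entropy = 9/15 * 1.09 + 2/15 * 0.99 + 4/15 * 1.24
= 1.1167
chi = 1.51 - 1.1167
= 0.3933

0.3933


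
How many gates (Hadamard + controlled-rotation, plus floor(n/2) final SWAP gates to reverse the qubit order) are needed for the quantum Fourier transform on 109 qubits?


Hadamard gates: 109
Controlled rotations: n*(n-1)/2 = 109*108/2 = 5886
SWAP gates: floor(n/2) = floor(109/2) = 54
Total = 109 + 5886 + 54
= 6049

6049


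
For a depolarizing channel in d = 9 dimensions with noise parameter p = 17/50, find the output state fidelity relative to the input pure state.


F = (1-p) + p/d
= (1 - 0.3400) + 0.3400/9
= 0.6600 + 0.0378
= 0.6978

0.6978


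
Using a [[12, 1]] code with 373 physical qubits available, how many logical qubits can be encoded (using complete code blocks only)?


Each code block uses 12 physical qubits for 1 logical qubit(s).
Number of complete blocks = floor(373 / 12) = 31
Logical qubits = 31 * 1
= 31

31


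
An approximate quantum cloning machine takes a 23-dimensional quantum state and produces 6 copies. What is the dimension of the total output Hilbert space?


Output space = H^(tensor 6) where dim(H) = 23
dim = 23^6
= 529 (after 2 factors)
= 12167 (after 3 factors)
= 279841 (after 4 factors)
= 6436343 (after 5 factors)
= 148035889 (after 6 factors)
= 148035889

148035889


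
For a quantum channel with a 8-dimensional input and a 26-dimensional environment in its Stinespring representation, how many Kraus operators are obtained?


Tracing out the environment in an orthonormal basis {|i>_E} gives Kraus operators K_i = <i|_E U |0>_E.
Number of Kraus operators = dim(H_env) = d_env
= 26

26


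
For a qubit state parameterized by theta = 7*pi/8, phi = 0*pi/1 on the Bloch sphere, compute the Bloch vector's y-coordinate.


theta = 2.7489, phi = 0.0000
r_y = sin(theta)*sin(phi) = 0.3827 * 0.0000
r_y = 0.0000

0.0000


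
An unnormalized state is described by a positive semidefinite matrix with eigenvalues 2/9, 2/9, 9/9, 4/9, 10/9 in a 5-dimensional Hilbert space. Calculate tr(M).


tr(M) = sum of eigenvalues
= 2/9 + 2/9 + 9/9 + 4/9 + 10/9
= 27/9
= 3.0000

3.0000


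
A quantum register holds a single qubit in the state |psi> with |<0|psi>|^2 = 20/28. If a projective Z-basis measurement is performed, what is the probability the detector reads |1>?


|alpha|^2 = 20/28 = 0.7143
|beta|^2 = 1 - 20/28 = 8/28 = 0.2857
P(|1>) = |beta|^2 = 0.2857

0.2857


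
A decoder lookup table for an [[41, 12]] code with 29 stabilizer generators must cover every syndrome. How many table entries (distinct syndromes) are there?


Each stabilizer generator gives a binary (+1 or -1) measurement outcome.
With 29 independent generators:
Total syndromes = 2^29
= 536870912

536870912


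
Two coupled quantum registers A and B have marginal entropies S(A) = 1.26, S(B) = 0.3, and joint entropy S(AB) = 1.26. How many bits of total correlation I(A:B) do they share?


I(A:B) = S(A) + S(B) - S(AB)
= 1.26 + 0.3 - 1.26
= 0.3000

0.3000


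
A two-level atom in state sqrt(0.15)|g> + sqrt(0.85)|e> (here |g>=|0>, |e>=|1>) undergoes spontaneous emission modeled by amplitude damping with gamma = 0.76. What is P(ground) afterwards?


For amplitude damping with parameter gamma on state sqrt(a)|0> + sqrt(b)|1>:
alpha^2 = 0.15, beta^2 = 0.85
P(|0>) = alpha^2 + gamma * beta^2
= 0.15 + 0.76 * 0.85
= 0.15 + 0.6460
= 0.7960

0.7960


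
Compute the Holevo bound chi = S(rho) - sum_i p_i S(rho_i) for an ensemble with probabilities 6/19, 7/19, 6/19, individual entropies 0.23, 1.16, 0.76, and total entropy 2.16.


chi = S(rho) - sum_i p_i * S(rho_i)
Weighted entropy = 6/19 * 0.23 + 7/19 * 1.16 + 6/19 * 0.76
= 0.7400
chi = 2.16 - 0.7400
= 1.4200

1.4200


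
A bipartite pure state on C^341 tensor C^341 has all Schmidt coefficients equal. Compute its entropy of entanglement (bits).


For a maximally entangled state in d x d:
S = log2(d) = log2(341)
= 8.4136

8.4136


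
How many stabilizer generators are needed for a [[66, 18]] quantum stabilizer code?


For an [[n,k]] stabilizer code:
Number of stabilizer generators = n - k
= 66 - 18
= 48

48


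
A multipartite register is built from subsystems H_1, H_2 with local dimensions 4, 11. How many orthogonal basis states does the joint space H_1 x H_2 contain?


dim(H_1 x H_2) = 4 * 11
= 44

44


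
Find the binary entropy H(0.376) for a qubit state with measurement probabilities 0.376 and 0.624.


S = -p*log2(p) - (1-p)*log2(1-p)
p = 0.3760, 1-p = 0.6240
= -0.3760 * log2(0.3760) - 0.6240 * log2(0.6240)
= -(-0.5306) - (-0.4246)
= 0.9552

0.9552


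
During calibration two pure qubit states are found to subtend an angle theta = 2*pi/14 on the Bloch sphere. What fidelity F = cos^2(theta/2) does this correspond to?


For states separated by angle theta on Bloch sphere:
F = cos^2(theta/2)
theta = 2*pi/14 = 0.4488
theta/2 = 0.2244
cos(theta/2) = 0.9749
F = 0.9505

0.9505


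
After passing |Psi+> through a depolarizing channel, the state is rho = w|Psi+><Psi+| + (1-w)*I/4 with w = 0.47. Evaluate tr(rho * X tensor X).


|Psi+> = (|01> + |10>)/sqrt(2)
For the pure Bell state, <X_A X_B> = +1 (Bell-state Pauli correlator).
The maximally-mixed part I/4 has tr(I/4 * P tensor P) = 0 for any traceless Pauli P.
So <X_A X_B>_rho = w * (+1) + (1 - w) * 0
= 0.47 * (+1)
= 0.4700

0.4700


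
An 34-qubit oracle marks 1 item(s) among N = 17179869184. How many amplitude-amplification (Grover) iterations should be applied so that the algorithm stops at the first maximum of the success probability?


After j Grover iterations the success probability is P(j) = sin^2((2j+1)*theta), where sin(theta) = sqrt(k/N).
N = 2^34 = 17179869184, k = 1
sin(theta) = sqrt(k/N) = 7.629394531e-06
theta = arcsin(sqrt(k/N)) = 7.629394531e-06 rad
P(j) reaches its first maximum when (2j+1)*theta is as close as possible to pi/2, i.e. j = round(pi/(4*theta) - 1/2).
pi/(4*theta) - 1/2 = 102943.2081
(For comparison, the common estimate pi/4 * sqrt(N/k) = 102943.7081; the exact maximiser is used here.)
Optimal iterations = 102943

102943
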